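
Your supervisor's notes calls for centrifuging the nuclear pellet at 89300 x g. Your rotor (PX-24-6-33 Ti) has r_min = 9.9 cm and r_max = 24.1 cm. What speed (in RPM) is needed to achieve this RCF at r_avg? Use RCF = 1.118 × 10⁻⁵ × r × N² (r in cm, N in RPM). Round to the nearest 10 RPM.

21680 RPM

r_avg = (9.9 + 24.1) / 2 = 17 cm
89,300 = 1.118 × 10⁻⁵ × 17 × N²
N² = 89,300 / (19.006 × 10⁻⁵) = 469,851,626
N ≈ √469,851,626 ≈ 21,676.1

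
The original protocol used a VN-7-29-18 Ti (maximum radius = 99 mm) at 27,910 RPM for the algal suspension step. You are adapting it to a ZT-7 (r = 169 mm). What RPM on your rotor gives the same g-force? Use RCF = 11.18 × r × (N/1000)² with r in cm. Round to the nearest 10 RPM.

21360 RPM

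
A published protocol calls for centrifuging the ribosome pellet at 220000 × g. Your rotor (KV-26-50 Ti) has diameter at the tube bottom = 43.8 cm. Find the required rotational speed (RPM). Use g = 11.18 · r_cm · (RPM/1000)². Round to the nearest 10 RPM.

≈ 29980 RPM

r = 43.8 / 2 = 21.9 cm
220,000 = 11.18 × 21.9 × (N/1000)²
(N/1000)² = 220,000 / 244.842 = 898.5386
N = 1000 × √898.5386 ≈ 29,975.6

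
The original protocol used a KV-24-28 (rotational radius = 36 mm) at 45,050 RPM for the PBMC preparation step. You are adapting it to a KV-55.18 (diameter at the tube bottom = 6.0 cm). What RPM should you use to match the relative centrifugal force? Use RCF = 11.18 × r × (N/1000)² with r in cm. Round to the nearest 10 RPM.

Original rotor: r = 36 mm = 3.6 cm
RCF = 11.18 × r × (N/1000)²
RCF_original = 11.18 × 3.6 × (45.05)² = 11.18 × 3.6 × 2,029.5025 ≈ 81,683.4 × g
Your rotor: r = 6.0 / 2 = 3 cm
81,683.4 = 11.18 × 3 × (N/1000)²
(N/1000)² = 81,683.4 / 33.54 = 2435.403
N = 1000 × √2435.403 ≈ 49,349.8

≈ 49350 RPM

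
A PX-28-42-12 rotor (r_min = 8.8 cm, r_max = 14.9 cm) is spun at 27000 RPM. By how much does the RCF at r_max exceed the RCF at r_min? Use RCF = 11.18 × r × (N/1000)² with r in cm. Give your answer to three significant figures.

49700 ×g

ΔRCF = 11.18 × (r_max − r_min) × (N/1000)² = 11.18 × 6.1 × 729 ≈ 49,716.3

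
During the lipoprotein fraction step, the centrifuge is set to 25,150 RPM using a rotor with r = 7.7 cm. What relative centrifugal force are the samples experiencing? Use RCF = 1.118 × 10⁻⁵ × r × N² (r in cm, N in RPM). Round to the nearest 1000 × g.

RCF ≈ 54000 g

RCF = 1.118 × 10⁻⁵ × 7.7 × (25150)² = 1.118 × 10⁻⁵ × 7.7 × 632,522,500 ≈ 54,451.3 × g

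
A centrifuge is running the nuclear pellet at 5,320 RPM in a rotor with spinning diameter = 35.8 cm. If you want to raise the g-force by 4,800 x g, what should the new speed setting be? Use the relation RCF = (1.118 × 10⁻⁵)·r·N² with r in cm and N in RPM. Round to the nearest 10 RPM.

7230 RPM

r = 35.8 / 2 = 17.9 cm
Current RCF = 1.118 × 10⁻⁵ × 17.9 × (5320)² = 1.118 × 10⁻⁵ × 17.9 × 28,302,400 ≈ 5,663.9 × g
Target RCF = 5,663.9 + 4,800 = 10,463.9 × g
N² = 10,463.9 / (20.0122 × 10⁻⁵) = 52,287,605
N ≈ √52,287,605 ≈ 7,231.0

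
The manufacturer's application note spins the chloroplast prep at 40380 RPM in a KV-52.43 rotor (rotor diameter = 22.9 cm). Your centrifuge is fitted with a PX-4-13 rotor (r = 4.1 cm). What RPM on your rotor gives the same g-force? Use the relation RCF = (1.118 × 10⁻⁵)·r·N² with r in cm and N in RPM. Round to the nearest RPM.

≈ 67480 RPM

Original rotor: r = 22.9 / 2 = 11.45 cm
RCF = 1.118 × 10⁻⁵ × r × N²
RCF_original = 1.118 × 10⁻⁵ × 11.45 × (40380)² = 1.118 × 10⁻⁵ × 11.45 × 1,630,544,400 ≈ 208,727.6 × g
208,727.6 = 1.118 × 10⁻⁵ × 4.1 × N²
N² = 208,727.6 / (4.5838 × 10⁻⁵) = 4,553,593,089
N ≈ √4,553,593,089 ≈ 67,480.3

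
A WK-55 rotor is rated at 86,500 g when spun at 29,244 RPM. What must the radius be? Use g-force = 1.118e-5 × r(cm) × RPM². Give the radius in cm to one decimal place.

r ≈ 9.0 cm

86500 = 1.118 × 10⁻⁵ × r × (29244)²
r = 86500 / (1.118 × 10⁻⁵ × 855,211,536) = 86500 / 9561.265 ≈ 9.047 cm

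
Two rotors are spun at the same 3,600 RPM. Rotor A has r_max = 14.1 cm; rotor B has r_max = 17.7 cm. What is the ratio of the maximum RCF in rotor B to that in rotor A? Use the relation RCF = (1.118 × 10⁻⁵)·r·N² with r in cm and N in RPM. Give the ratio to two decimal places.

At fixed N, RCF ∝ r, so RCF_B/RCF_A = r_B/r_A = 17.7 / 14.1 = 1.2553.

1.26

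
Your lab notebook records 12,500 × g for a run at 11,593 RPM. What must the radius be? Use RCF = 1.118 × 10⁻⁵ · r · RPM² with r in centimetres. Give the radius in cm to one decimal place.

RCF = 1.118 × 10⁻⁵ × r × N²
12500 = 1.118 × 10⁻⁵ × r × (11593)²
r = 12500 / (1.118 × 10⁻⁵ × 134,397,649) = 12500 / 1502.566 ≈ 8.319 cm

r ≈ 8.3 cm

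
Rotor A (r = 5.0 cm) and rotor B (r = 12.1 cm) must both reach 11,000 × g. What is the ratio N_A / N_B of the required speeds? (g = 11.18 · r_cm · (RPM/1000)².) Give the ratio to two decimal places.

1.56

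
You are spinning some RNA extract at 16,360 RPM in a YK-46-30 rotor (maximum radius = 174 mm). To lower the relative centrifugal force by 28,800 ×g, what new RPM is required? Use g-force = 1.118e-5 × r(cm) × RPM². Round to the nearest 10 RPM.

r = 174 mm = 17.4 cm
Current RCF = 1.118 × 10⁻⁵ × 17.4 × (16360)² = 1.118 × 10⁻⁵ × 17.4 × 267,649,600 ≈ 52,066.4 × g
Target RCF = 52,066.4 − 28,800 = 23,266.4 × g
N² = 23,266.4 / (19.4532 × 10⁻⁵) = 119,601,916
N ≈ √119,601,916 ≈ 10,936.3

≈ 10940 RPM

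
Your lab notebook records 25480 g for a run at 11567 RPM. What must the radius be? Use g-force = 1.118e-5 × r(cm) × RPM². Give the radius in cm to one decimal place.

25480 = 1.118 × 10⁻⁵ × r × (11567)²
r = 25480 / (1.118 × 10⁻⁵ × 133,795,489) = 25480 / 1495.834 ≈ 17.034 cm

17.0 cm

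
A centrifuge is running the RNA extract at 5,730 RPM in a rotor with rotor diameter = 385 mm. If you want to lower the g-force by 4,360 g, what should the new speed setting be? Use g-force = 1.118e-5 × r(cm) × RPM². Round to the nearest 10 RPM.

≈ 3550 RPM

r = 385 mm / 2 = 192.5 mm = 19.25 cm
Current RCF = 1.118 × 10⁻⁵ × 19.25 × (5730)² = 1.118 × 10⁻⁵ × 19.25 × 32,832,900 ≈ 7,066.1 × g
Target RCF = 7,066.1 − 4,360 = 2,706.1 × g
N² = 2,706.1 / (21.5215 × 10⁻⁵) = 12,573,938
N ≈ √12,573,938 ≈ 3,546.0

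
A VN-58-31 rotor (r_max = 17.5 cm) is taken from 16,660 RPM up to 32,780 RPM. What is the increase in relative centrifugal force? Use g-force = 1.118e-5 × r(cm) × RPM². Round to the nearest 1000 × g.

156000 × g

RCF₁ = 1.118 × 10⁻⁵ × 17.5 × (16660)² = 1.118 × 10⁻⁵ × 17.5 × 277,555,600 ≈ 54,303.8 × g
RCF₂ = 1.118 × 10⁻⁵ × 17.5 × (32780)² = 1.118 × 10⁻⁵ × 17.5 × 1,074,528,400 ≈ 210,231.5 × g
Increase = 210,231.5 − 54,303.8 = 155,927.7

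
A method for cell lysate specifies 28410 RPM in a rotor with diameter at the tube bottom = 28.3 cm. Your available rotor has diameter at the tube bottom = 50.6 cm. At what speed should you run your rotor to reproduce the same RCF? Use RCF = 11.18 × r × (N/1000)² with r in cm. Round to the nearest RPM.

Original rotor: r = 28.3 / 2 = 14.15 cm
RCF = 11.18 × r × (N/1000)²
RCF_original = 11.18 × 14.15 × (28.41)² = 11.18 × 14.15 × 807.1281 ≈ 127,685.2 × g
Your rotor: r = 50.6 / 2 = 25.3 cm
127,685.2 = 11.18 × 25.3 × (N/1000)²
(N/1000)² = 127,685.2 / 282.854 = 451.4173
N = 1000 × √451.4173 ≈ 21,246.6

≈ 21247 RPM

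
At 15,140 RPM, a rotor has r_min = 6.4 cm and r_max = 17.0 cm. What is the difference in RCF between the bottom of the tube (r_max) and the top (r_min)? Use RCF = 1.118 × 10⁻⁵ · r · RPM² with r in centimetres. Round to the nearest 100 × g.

ΔRCF = 1.118 × 10⁻⁵ × (r_max − r_min) × N² = 1.118 × 10⁻⁵ × 10.6 × 229,219,600 ≈ 27,164.4

27200 ×g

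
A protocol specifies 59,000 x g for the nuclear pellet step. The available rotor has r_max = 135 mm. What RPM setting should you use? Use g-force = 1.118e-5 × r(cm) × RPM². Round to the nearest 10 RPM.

N ≈ 19770 RPM

r = 135 mm = 13.5 cm
59,000 = 1.118 × 10⁻⁵ × 13.5 × N²
N² = 59,000 / (15.093 × 10⁻⁵) = 390,909,693
N ≈ √390,909,693 ≈ 19,771.4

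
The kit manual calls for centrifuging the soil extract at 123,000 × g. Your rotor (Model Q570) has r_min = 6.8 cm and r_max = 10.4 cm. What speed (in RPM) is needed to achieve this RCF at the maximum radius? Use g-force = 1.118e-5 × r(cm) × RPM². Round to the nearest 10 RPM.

32520 RPM

Use r_max = 10.4 cm.
123,000 = 1.118 × 10⁻⁵ × 10.4 × N²
N² = 123,000 / (11.6272 × 10⁻⁵) = 1,057,864,318
N ≈ √1,057,864,318 ≈ 32,524.8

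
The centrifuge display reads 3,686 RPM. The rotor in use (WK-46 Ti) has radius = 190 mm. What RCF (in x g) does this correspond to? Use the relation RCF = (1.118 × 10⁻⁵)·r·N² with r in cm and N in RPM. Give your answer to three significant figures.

≈ 2890 x g

r = 190 mm = 19.0 cm
RCF = 1.118 × 10⁻⁵ × 19 × (3686)² = 1.118 × 10⁻⁵ × 19 × 13,586,596 ≈ 2,886.1 × g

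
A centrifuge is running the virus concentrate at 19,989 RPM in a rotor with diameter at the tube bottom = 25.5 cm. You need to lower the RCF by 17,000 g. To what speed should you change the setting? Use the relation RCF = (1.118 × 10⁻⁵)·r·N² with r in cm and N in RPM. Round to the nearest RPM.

≈ 16742 RPM

r = 25.5 / 2 = 12.75 cm
Current RCF = 1.118 × 10⁻⁵ × 12.75 × (19989)² = 1.118 × 10⁻⁵ × 12.75 × 399,560,121 ≈ 56,955.3 × g
Target RCF = 56,955.3 − 17,000 = 39,955.3 × g
N² = 39,955.3 / (14.2545 × 10⁻⁵) = 280,299,555
N ≈ √280,299,555 ≈ 16,742.1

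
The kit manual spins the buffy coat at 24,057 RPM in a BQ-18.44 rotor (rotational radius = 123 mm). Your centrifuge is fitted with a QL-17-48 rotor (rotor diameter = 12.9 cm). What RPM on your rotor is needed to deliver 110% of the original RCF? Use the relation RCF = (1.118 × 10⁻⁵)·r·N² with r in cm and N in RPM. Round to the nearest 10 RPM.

Original rotor: r = 123 mm = 12.3 cm
RCF_original = 1.118 × 10⁻⁵ × 12.3 × (24057)² = 1.118 × 10⁻⁵ × 12.3 × 578,739,249 ≈ 79,584.7 × g
Target RCF = 1.1 × 79,584.7 ≈ 87,543.2 × g
Your rotor: r = 12.9 / 2 = 6.45 cm
87,543.2 = 1.118 × 10⁻⁵ × 6.45 × N²
N² = 87,543.2 / (7.2111 × 10⁻⁵) = 1,214,006,185
N ≈ √1,214,006,185 ≈ 34,842.6

≈ 34840 RPM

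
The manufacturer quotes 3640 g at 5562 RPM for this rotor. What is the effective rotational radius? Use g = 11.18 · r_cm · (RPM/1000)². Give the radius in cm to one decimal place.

3640 = 11.18 × r × (5.562)²
r = 3640 / (11.18 × 30.935844) = 3640 / 345.8627 ≈ 10.524 cm

≈ 10.5 cm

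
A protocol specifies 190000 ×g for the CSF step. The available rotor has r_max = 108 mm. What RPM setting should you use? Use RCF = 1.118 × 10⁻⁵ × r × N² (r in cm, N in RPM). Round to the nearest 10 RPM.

r = 108 mm = 10.8 cm
190,000 = 1.118 × 10⁻⁵ × 10.8 × N²
N² = 190,000 / (12.0744 × 10⁻⁵) = 1,573,577,155
N ≈ √1,573,577,155 ≈ 39,668.3

N ≈ 39670 RPM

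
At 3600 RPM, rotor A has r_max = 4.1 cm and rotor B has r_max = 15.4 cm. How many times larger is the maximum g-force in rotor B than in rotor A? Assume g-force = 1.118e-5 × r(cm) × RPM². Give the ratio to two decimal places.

3.76

At fixed N, RCF ∝ r, so RCF_B/RCF_A = r_B/r_A = 15.4 / 4.1 = 3.7561.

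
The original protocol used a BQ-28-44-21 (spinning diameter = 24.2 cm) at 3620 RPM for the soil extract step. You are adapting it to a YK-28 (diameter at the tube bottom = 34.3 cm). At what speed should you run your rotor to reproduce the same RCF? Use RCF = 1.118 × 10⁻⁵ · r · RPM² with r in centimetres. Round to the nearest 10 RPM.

3040 RPM

Original rotor: r = 24.2 / 2 = 12.1 cm
RCF_original = 1.118 × 10⁻⁵ × 12.1 × (3620)² = 1.118 × 10⁻⁵ × 12.1 × 13,104,400 ≈ 1,772.7 × g
Your rotor: r = 34.3 / 2 = 17.15 cm
1,772.7 = 1.118 × 10⁻⁵ × 17.15 × N²
N² = 1,772.7 / (19.1737 × 10⁻⁵) = 9,245,477
N ≈ √9,245,477 ≈ 3,040.6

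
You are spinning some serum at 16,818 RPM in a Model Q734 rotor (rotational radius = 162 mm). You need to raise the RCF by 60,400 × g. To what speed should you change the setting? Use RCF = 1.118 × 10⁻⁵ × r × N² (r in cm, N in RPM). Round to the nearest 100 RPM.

r = 162 mm = 16.2 cm
Current RCF = 1.118 × 10⁻⁵ × 16.2 × (16818)² = 1.118 × 10⁻⁵ × 16.2 × 282,845,124 ≈ 51,227.8 × g
Target RCF = 51,227.8 + 60,400 = 111,627.8 × g
N² = 111,627.8 / (18.1116 × 10⁻⁵) = 616,333,179
N ≈ √616,333,179 ≈ 24,826.1

≈ 24800 RPM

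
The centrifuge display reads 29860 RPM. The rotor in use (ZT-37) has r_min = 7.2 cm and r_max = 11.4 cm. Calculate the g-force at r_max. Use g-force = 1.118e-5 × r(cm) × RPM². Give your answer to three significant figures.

≈ 114000 x g

Use r_max = 11.4 cm.
RCF = 1.118 × 10⁻⁵ × r × N²
RCF = 1.118 × 10⁻⁵ × 11.4 × (29860)² = 1.118 × 10⁻⁵ × 11.4 × 891,619,600 ≈ 113,638.7 × g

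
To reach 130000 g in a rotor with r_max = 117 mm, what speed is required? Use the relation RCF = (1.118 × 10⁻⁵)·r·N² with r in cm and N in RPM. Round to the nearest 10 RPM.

r = 117 mm = 11.7 cm
130,000 = 1.118 × 10⁻⁵ × 11.7 × N²
N² = 130,000 / (13.0806 × 10⁻⁵) = 993,838,203
N ≈ √993,838,203 ≈ 31,525.2

≈ 31530 RPM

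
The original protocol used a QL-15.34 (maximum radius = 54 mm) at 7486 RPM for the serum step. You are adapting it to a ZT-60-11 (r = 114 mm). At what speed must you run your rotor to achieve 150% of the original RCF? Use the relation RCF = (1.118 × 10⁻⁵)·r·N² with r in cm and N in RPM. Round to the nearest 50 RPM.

6300 RPM

Original rotor: r = 54 mm = 5.4 cm
RCF = 1.118 × 10⁻⁵ × r × N²
RCF_original = 1.118 × 10⁻⁵ × 5.4 × (7486)² = 1.118 × 10⁻⁵ × 5.4 × 56,040,196 ≈ 3,383.3 × g
Target RCF = 1.5 × 3,383.3 ≈ 5,075 × g
Your rotor: r = 114 mm = 11.4 cm
5,075 = 1.118 × 10⁻⁵ × 11.4 × N²
N² = 5,075 / (12.7452 × 10⁻⁵) = 39,818,912
N ≈ √39,818,912 ≈ 6,310.2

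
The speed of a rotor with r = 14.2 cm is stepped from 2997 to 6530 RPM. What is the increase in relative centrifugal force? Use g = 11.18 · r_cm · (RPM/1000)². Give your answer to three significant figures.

≈ 5340 × g

RCF₁ = 11.18 × 14.2 × (2.997)² = 11.18 × 14.2 × 8.982009 ≈ 1,425.9 × g
RCF₂ = 11.18 × 14.2 × (6.53)² = 11.18 × 14.2 × 42.6409 ≈ 6,769.5 × g
Increase = 6,769.5 − 1,425.9 = 5,343.6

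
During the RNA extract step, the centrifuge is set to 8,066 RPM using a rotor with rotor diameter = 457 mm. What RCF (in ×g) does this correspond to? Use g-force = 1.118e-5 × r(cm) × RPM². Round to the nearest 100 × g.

r = 457 mm / 2 = 228.5 mm = 22.85 cm
RCF = 1.118 × 10⁻⁵ × r × N²
RCF = 1.118 × 10⁻⁵ × 22.85 × (8066)² = 1.118 × 10⁻⁵ × 22.85 × 65,060,356 ≈ 16,620.5 × g

RCF ≈ 16600 ×g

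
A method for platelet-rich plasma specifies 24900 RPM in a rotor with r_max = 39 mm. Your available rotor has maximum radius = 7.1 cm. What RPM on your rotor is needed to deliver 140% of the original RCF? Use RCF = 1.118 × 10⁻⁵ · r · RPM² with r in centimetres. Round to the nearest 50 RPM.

Original rotor: r = 39 mm = 3.9 cm
RCF = 1.118 × 10⁻⁵ × r × N²
RCF_original = 1.118 × 10⁻⁵ × 3.9 × (24900)² = 1.118 × 10⁻⁵ × 3.9 × 620,010,000 ≈ 27,033.7 × g
Target RCF = 1.4 × 27,033.7 ≈ 37,847.2 × g
37,847.2 = 1.118 × 10⁻⁵ × 7.1 × N²
N² = 37,847.2 / (7.9378 × 10⁻⁵) = 476,797,097
N ≈ √476,797,097 ≈ 21,835.7

≈ 21850 RPM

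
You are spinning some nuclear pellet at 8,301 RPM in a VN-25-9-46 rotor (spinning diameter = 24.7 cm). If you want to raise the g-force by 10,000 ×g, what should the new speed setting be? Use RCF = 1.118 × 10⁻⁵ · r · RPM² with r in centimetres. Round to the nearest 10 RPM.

r = 24.7 / 2 = 12.35 cm
Current RCF = 1.118 × 10⁻⁵ × 12.35 × (8301)² = 1.118 × 10⁻⁵ × 12.35 × 68,906,601 ≈ 9,514.1 × g
Target RCF = 9,514.1 + 10,000 = 19,514.1 × g
N² = 19,514.1 / (13.8073 × 10⁻⁵) = 141,331,759
N ≈ √141,331,759 ≈ 11,888.3

≈ 11890 RPM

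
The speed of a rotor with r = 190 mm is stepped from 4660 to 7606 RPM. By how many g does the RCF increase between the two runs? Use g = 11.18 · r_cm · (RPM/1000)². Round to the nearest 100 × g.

r = 190 mm = 19.0 cm
RCF₁ = 11.18 × 19 × (4.66)² = 11.18 × 19 × 21.7156 ≈ 4,612.8 × g
RCF₂ = 11.18 × 19 × (7.606)² = 11.18 × 19 × 57.851236 ≈ 12,288.8 × g
Increase = 12,288.8 − 4,612.8 = 7,676

7700 g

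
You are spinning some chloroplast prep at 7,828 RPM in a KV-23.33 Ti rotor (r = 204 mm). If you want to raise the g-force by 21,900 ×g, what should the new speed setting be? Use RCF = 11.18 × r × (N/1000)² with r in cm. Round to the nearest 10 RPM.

r = 204 mm = 20.4 cm
Current RCF = 11.18 × 20.4 × (7.828)² = 11.18 × 20.4 × 61.277584 ≈ 13,975.7 × g
Target RCF = 13,975.7 + 21,900 = 35,875.7 × g
(N/1000)² = 35,875.7 / 228.072 = 157.2999
N = 1000 × √157.2999 ≈ 12,541.9

≈ 12540 RPM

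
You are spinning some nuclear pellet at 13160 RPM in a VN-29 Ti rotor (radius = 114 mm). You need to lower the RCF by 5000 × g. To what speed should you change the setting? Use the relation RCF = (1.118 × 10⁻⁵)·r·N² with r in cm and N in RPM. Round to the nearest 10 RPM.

≈ 11570 RPM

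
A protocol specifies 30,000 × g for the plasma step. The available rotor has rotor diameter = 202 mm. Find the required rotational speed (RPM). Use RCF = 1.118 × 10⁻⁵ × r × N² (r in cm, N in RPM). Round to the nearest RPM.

N ≈ 16300 RPM

r = 202 mm / 2 = 101 mm = 10.1 cm
30,000 = 1.118 × 10⁻⁵ × 10.1 × N²
N² = 30,000 / (11.2918 × 10⁻⁵) = 265,679,520
N ≈ √265,679,520 ≈ 16,299.7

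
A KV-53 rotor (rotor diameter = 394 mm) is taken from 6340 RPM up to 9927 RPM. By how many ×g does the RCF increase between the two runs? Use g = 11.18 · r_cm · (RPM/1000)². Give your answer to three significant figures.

≈ 12900 ×g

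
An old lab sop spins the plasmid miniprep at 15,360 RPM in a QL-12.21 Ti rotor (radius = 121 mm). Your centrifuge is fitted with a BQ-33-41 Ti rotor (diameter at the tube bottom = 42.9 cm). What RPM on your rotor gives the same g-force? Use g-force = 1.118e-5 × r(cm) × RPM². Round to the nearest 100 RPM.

Original rotor: r = 121 mm = 12.1 cm
RCF_original = 1.118 × 10⁻⁵ × 12.1 × (15360)² = 1.118 × 10⁻⁵ × 12.1 × 235,929,600 ≈ 31,916.1 × g
Your rotor: r = 42.9 / 2 = 21.45 cm
31,916.1 = 1.118 × 10⁻⁵ × 21.45 × N²
N² = 31,916.1 / (23.9811 × 10⁻⁵) = 133,088,557
N ≈ √133,088,557 ≈ 11,536.4

≈ 11500 RPM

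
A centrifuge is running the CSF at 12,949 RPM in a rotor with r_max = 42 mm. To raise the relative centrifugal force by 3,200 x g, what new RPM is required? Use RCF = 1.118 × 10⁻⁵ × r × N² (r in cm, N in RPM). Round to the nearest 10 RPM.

r = 42 mm = 4.2 cm
Current RCF = 1.118 × 10⁻⁵ × 4.2 × (12949)² = 1.118 × 10⁻⁵ × 4.2 × 167,676,601 ≈ 7,873.4 × g
Target RCF = 7,873.4 + 3,200 = 11,073.4 × g
N² = 11,073.4 / (4.6956 × 10⁻⁵) = 235,825,028
N ≈ √235,825,028 ≈ 15,356.6

N₂ ≈ 15360 RPM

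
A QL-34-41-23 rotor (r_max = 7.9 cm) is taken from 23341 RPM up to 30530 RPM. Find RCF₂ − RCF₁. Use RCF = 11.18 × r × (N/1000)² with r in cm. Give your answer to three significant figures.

RCF₁ = 11.18 × 7.9 × (23.341)² = 11.18 × 7.9 × 544.802281 ≈ 48,118 × g
RCF₂ = 11.18 × 7.9 × (30.53)² = 11.18 × 7.9 × 932.0809 ≈ 82,323.2 × g
Increase = 82,323.2 − 48,118 = 34,205.2

34200 g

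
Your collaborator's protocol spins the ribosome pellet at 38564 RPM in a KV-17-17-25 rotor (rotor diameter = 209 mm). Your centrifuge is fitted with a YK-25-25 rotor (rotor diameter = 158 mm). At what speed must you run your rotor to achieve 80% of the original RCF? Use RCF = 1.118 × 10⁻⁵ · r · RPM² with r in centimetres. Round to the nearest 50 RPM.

≈ 39650 RPM

Original rotor: r = 209 mm / 2 = 104.5 mm = 10.45 cm
RCF_original = 1.118 × 10⁻⁵ × 10.45 × (38564)² = 1.118 × 10⁻⁵ × 10.45 × 1,487,182,096 ≈ 173,749 × g
Target RCF = 0.8 × 173,749 ≈ 138,999.2 × g
Your rotor: r = 158 mm / 2 = 79 mm = 7.9 cm
138,999.2 = 1.118 × 10⁻⁵ × 7.9 × N²
N² = 138,999.2 / (8.8322 × 10⁻⁵) = 1,573,777,768
N ≈ √1,573,777,768 ≈ 39,670.9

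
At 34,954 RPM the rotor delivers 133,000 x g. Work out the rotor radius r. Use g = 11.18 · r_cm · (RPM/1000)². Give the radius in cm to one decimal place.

≈ 9.7 cm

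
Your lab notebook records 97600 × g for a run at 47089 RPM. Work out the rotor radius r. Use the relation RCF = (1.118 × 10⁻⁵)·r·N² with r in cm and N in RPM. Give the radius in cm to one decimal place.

r ≈ 3.9 cm

97600 = 1.118 × 10⁻⁵ × r × (47089)²
r = 97600 / (1.118 × 10⁻⁵ × 2,217,373,921) = 97600 / 24790.24 ≈ 3.937 cm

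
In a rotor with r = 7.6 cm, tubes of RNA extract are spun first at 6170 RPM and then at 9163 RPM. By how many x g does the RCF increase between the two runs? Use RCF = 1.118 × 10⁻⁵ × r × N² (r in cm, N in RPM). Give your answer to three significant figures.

≈ 3900 x g

RCF₁ = 1.118 × 10⁻⁵ × 7.6 × (6170)² = 1.118 × 10⁻⁵ × 7.6 × 38,068,900 ≈ 3,234.6 × g
RCF₂ = 1.118 × 10⁻⁵ × 7.6 × (9163)² = 1.118 × 10⁻⁵ × 7.6 × 83,960,569 ≈ 7,134 × g
Increase = 7,134 − 3,234.6 = 3,899.4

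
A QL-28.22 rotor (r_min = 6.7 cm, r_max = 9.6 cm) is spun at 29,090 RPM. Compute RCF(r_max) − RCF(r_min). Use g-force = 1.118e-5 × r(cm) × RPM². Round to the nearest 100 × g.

27400 × g

ΔRCF = 1.118 × 10⁻⁵ × (r_max − r_min) × N² = 1.118 × 10⁻⁵ × 2.9 × 846,228,100 ≈ 27,436.4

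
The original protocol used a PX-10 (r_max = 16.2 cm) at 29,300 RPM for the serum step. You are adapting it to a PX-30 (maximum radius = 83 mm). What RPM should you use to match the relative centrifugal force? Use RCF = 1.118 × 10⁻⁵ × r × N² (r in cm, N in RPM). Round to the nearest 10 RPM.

RCF = 1.118 × 10⁻⁵ × r × N²
RCF_original = 1.118 × 10⁻⁵ × 16.2 × (29300)² = 1.118 × 10⁻⁵ × 16.2 × 858,490,000 ≈ 155,486.3 × g
Your rotor: r = 83 mm = 8.3 cm
155,486.3 = 1.118 × 10⁻⁵ × 8.3 × N²
N² = 155,486.3 / (9.2794 × 10⁻⁵) = 1,675,607,259
N ≈ √1,675,607,259 ≈ 40,934.2

≈ 40930 RPM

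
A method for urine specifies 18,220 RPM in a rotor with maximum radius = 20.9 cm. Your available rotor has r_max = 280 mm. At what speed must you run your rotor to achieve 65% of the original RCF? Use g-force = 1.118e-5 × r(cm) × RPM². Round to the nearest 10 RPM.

≈ 12690 RPM

RCF_original = 1.118 × 10⁻⁵ × 20.9 × (18220)² = 1.118 × 10⁻⁵ × 20.9 × 331,968,400 ≈ 77,568.4 × g
Target RCF = 0.65 × 77,568.4 ≈ 50,419.5 × g
Your rotor: r = 280 mm = 28.0 cm
50,419.5 = 1.118 × 10⁻⁵ × 28 × N²
N² = 50,419.5 / (31.304 × 10⁻⁵) = 161,064,081
N ≈ √161,064,081 ≈ 12,691.1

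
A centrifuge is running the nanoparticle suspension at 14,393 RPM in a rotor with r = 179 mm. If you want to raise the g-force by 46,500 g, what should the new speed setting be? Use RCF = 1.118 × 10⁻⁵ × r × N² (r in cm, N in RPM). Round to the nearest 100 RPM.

r = 179 mm = 17.9 cm
Current RCF = 1.118 × 10⁻⁵ × 17.9 × (14393)² = 1.118 × 10⁻⁵ × 17.9 × 207,158,449 ≈ 41,457 × g
Target RCF = 41,457 + 46,500 = 87,957 × g
N² = 87,957 / (20.0122 × 10⁻⁵) = 439,516,895
N ≈ √439,516,895 ≈ 20,964.7

21000 RPM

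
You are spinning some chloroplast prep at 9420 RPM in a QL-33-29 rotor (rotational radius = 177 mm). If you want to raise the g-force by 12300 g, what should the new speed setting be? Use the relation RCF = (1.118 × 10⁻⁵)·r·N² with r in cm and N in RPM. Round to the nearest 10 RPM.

N₂ ≈ 12280 RPM

r = 177 mm = 17.7 cm
Current RCF = 1.118 × 10⁻⁵ × 17.7 × (9420)² = 1.118 × 10⁻⁵ × 17.7 × 88,736,400 ≈ 17,559.7 × g
Target RCF = 17,559.7 + 12,300 = 29,859.7 × g
N² = 29,859.7 / (19.7886 × 10⁻⁵) = 150,893,444
N ≈ √150,893,444 ≈ 12,283.9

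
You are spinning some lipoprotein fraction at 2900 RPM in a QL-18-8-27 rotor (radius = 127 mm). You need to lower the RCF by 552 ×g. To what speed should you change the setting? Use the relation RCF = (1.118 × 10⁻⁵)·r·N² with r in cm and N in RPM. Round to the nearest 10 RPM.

2130 RPM

r = 127 mm = 12.7 cm
Current RCF = 1.118 × 10⁻⁵ × 12.7 × (2900)² = 1.118 × 10⁻⁵ × 12.7 × 8,410,000 ≈ 1,194.1 × g
Target RCF = 1,194.1 − 552 = 642.1 × g
N² = 642.1 / (14.1986 × 10⁻⁵) = 4,522,277
N ≈ √4,522,277 ≈ 2,126.6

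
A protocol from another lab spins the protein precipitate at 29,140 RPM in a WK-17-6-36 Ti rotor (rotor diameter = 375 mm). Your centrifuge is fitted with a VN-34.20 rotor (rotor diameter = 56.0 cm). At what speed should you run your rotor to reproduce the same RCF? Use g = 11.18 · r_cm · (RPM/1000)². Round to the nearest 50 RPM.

≈ 23850 RPM

Original rotor: r = 375 mm / 2 = 187.5 mm = 18.75 cm
RCF_original = 11.18 × 18.75 × (29.14)² = 11.18 × 18.75 × 849.1396 ≈ 178,000.9 × g
Your rotor: r = 56.0 / 2 = 28 cm
178,000.9 = 11.18 × 28 × (N/1000)²
(N/1000)² = 178,000.9 / 313.04 = 568.6203
N = 1000 × √568.6203 ≈ 23,845.8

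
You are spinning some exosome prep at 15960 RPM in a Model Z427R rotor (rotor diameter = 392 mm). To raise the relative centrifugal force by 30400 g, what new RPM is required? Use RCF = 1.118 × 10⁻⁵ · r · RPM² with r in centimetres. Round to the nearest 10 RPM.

19840 RPM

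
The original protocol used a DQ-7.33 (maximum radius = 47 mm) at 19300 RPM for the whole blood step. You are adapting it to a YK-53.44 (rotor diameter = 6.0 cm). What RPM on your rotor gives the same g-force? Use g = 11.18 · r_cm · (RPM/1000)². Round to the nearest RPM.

Original rotor: r = 47 mm = 4.7 cm
RCF_original = 11.18 × 4.7 × (19.3)² = 11.18 × 4.7 × 372.49 ≈ 19,572.9 × g
Your rotor: r = 6.0 / 2 = 3 cm
19,572.9 = 11.18 × 3 × (N/1000)²
(N/1000)² = 19,572.9 / 33.54 = 583.5689
N = 1000 × √583.5689 ≈ 24,157.2

≈ 24157 RPM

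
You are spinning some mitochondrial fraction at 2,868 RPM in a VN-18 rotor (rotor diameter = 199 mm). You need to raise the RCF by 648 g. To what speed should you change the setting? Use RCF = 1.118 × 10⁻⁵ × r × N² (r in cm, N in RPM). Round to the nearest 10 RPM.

r = 199 mm / 2 = 99.5 mm = 9.95 cm
Current RCF = 1.118 × 10⁻⁵ × 9.95 × (2868)² = 1.118 × 10⁻⁵ × 9.95 × 8,225,424 ≈ 915 × g
Target RCF = 915 + 648 = 1,563 × g
N² = 1,563 / (11.1241 × 10⁻⁵) = 14,050,575
N ≈ √14,050,575 ≈ 3,748.4

N₂ ≈ 3750 RPM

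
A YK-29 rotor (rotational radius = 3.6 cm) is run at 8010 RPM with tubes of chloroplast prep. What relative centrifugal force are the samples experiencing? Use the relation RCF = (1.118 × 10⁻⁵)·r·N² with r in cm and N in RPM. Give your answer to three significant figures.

2580 g

RCF = 1.118 × 10⁻⁵ × 3.6 × (8010)² = 1.118 × 10⁻⁵ × 3.6 × 64,160,100 ≈ 2,582.3 × g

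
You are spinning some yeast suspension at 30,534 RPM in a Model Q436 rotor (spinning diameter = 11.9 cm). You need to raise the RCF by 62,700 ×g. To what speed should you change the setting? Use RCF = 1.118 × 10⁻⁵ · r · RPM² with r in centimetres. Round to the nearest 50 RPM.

r = 11.9 / 2 = 5.95 cm
Current RCF = 1.118 × 10⁻⁵ × 5.95 × (30534)² = 1.118 × 10⁻⁵ × 5.95 × 932,325,156 ≈ 62,019.2 × g
Target RCF = 62,019.2 + 62,700 = 124,719.2 × g
N² = 124,719.2 / (6.6521 × 10⁻⁵) = 1,874,884,623
N ≈ √1,874,884,623 ≈ 43,299.9

43300 RPM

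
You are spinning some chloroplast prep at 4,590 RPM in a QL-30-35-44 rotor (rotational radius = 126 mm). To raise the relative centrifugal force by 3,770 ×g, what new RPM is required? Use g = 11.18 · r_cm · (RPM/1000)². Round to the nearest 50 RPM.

6900 RPM

r = 126 mm = 12.6 cm
Current RCF = 11.18 × 12.6 × (4.59)² = 11.18 × 12.6 × 21.0681 ≈ 2,967.8 × g
Target RCF = 2,967.8 + 3,770 = 6,737.8 × g
(N/1000)² = 6,737.8 / 140.868 = 47.83059
N = 1000 × √47.83059 ≈ 6,916.0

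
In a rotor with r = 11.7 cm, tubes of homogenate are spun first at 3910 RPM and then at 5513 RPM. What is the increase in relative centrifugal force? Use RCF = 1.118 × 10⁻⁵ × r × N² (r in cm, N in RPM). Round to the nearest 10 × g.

RCF₁ = 1.118 × 10⁻⁵ × 11.7 × (3910)² = 1.118 × 10⁻⁵ × 11.7 × 15,288,100 ≈ 1,999.8 × g
RCF₂ = 1.118 × 10⁻⁵ × 11.7 × (5513)² = 1.118 × 10⁻⁵ × 11.7 × 30,393,169 ≈ 3,975.6 × g
Increase = 3,975.6 − 1,999.8 = 1,975.8

≈ 1980 ×g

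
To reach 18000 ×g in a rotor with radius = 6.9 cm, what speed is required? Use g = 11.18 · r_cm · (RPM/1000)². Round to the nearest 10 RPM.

18,000 = 11.18 × 6.9 × (N/1000)²
(N/1000)² = 18,000 / 77.142 = 233.3359
N = 1000 × √233.3359 ≈ 15,275.3

≈ 15280 RPM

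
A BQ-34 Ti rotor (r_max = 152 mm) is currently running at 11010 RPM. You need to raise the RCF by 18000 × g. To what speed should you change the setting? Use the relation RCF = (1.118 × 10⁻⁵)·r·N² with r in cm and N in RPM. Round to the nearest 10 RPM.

≈ 15070 RPM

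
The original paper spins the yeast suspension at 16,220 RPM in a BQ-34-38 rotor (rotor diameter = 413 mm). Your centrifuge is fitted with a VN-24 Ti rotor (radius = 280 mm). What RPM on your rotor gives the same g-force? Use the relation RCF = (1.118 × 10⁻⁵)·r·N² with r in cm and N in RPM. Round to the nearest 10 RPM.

≈ 13930 RPM

Original rotor: r = 413 mm / 2 = 206.5 mm = 20.65 cm
RCF_original = 1.118 × 10⁻⁵ × 20.65 × (16220)² = 1.118 × 10⁻⁵ × 20.65 × 263,088,400 ≈ 60,738.4 × g
Your rotor: r = 280 mm = 28.0 cm
60,738.4 = 1.118 × 10⁻⁵ × 28 × N²
N² = 60,738.4 / (31.304 × 10⁻⁵) = 194,027,600
N ≈ √194,027,600 ≈ 13,929.4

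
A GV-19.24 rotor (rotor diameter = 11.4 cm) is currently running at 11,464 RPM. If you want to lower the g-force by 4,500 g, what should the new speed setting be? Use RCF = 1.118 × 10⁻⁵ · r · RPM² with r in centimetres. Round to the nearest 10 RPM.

≈ 7800 RPM

r = 11.4 / 2 = 5.7 cm
Current RCF = 1.118 × 10⁻⁵ × 5.7 × (11464)² = 1.118 × 10⁻⁵ × 5.7 × 131,423,296 ≈ 8,375.1 × g
Target RCF = 8,375.1 − 4,500 = 3,875.1 × g
N² = 3,875.1 / (6.3726 × 10⁻⁵) = 60,808,775
N ≈ √60,808,775 ≈ 7,798.0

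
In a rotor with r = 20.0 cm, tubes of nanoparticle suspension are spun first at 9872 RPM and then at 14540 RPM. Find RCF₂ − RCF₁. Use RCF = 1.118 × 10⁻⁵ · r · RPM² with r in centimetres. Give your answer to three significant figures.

25500 × g

RCF₁ = 1.118 × 10⁻⁵ × 20 × (9872)² = 1.118 × 10⁻⁵ × 20 × 97,456,384 ≈ 21,791.2 × g
RCF₂ = 1.118 × 10⁻⁵ × 20 × (14540)² = 1.118 × 10⁻⁵ × 20 × 211,411,600 ≈ 47,271.6 × g
Increase = 47,271.6 − 21,791.2 = 25,480.4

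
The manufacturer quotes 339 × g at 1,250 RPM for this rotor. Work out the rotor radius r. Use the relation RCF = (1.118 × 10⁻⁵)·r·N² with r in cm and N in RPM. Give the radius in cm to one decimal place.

19.4 cm

RCF = 1.118 × 10⁻⁵ × r × N²
339 = 1.118 × 10⁻⁵ × r × (1250)²
r = 339 / (1.118 × 10⁻⁵ × 1,562,500) = 339 / 17.46875 ≈ 19.406 cm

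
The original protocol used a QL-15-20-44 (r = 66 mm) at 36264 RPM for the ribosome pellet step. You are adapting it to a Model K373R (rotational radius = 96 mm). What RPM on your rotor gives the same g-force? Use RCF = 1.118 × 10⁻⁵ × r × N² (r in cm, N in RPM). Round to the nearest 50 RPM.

Original rotor: r = 66 mm = 6.6 cm
RCF = 1.118 × 10⁻⁵ × r × N²
RCF_original = 1.118 × 10⁻⁵ × 6.6 × (36264)² = 1.118 × 10⁻⁵ × 6.6 × 1,315,077,696 ≈ 97,037 × g
Your rotor: r = 96 mm = 9.6 cm
97,037 = 1.118 × 10⁻⁵ × 9.6 × N²
N² = 97,037 / (10.7328 × 10⁻⁵) = 904,116,354
N ≈ √904,116,354 ≈ 30,068.5

≈ 30050 RPM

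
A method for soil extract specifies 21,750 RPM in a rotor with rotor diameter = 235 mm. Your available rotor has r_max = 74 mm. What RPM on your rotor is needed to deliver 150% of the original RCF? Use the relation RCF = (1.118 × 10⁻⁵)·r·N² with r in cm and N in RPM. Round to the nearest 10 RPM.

Original rotor: r = 235 mm / 2 = 117.5 mm = 11.75 cm
RCF_original = 1.118 × 10⁻⁵ × 11.75 × (21750)² = 1.118 × 10⁻⁵ × 11.75 × 473,062,500 ≈ 62,143.9 × g
Target RCF = 1.5 × 62,143.9 ≈ 93,215.9 × g
Your rotor: r = 74 mm = 7.4 cm
93,215.9 = 1.118 × 10⁻⁵ × 7.4 × N²
N² = 93,215.9 / (8.2732 × 10⁻⁵) = 1,126,721,220
N ≈ √1,126,721,220 ≈ 33,566.7

≈ 33570 RPM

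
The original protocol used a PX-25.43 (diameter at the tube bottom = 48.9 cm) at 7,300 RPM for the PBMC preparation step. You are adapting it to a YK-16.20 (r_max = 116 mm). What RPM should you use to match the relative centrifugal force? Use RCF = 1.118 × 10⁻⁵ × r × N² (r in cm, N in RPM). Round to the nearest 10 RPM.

≈ 10600 RPM

Original rotor: r = 48.9 / 2 = 24.45 cm
RCF = 1.118 × 10⁻⁵ × r × N²
RCF_original = 1.118 × 10⁻⁵ × 24.45 × (7300)² = 1.118 × 10⁻⁵ × 24.45 × 53,290,000 ≈ 14,566.9 × g
Your rotor: r = 116 mm = 11.6 cm
14,566.9 = 1.118 × 10⁻⁵ × 11.6 × N²
N² = 14,566.9 / (12.9688 × 10⁻⁵) = 112,322,651
N ≈ √112,322,651 ≈ 10,598.2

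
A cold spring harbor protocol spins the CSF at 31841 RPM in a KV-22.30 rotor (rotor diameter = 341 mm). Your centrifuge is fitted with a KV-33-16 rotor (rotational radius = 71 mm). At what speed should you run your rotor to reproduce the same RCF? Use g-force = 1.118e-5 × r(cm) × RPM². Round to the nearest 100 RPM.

49300 RPM

Original rotor: r = 341 mm / 2 = 170.5 mm = 17.05 cm
RCF = 1.118 × 10⁻⁵ × r × N²
RCF_original = 1.118 × 10⁻⁵ × 17.05 × (31841)² = 1.118 × 10⁻⁵ × 17.05 × 1,013,849,281 ≈ 193,258.9 × g
Your rotor: r = 71 mm = 7.1 cm
193,258.9 = 1.118 × 10⁻⁵ × 7.1 × N²
N² = 193,258.9 / (7.9378 × 10⁻⁵) = 2,434,665,776
N ≈ √2,434,665,776 ≈ 49,342.3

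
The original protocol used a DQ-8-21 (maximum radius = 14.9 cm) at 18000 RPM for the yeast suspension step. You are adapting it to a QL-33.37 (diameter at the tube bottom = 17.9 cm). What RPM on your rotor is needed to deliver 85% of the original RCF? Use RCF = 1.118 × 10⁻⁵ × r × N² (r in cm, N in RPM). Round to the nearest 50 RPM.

≈ 21400 RPM

RCF = 1.118 × 10⁻⁵ × r × N²
RCF_original = 1.118 × 10⁻⁵ × 14.9 × (18000)² = 1.118 × 10⁻⁵ × 14.9 × 324,000,000 ≈ 53,972.6 × g
Target RCF = 0.85 × 53,972.6 ≈ 45,876.7 × g
Your rotor: r = 17.9 / 2 = 8.95 cm
45,876.7 = 1.118 × 10⁻⁵ × 8.95 × N²
N² = 45,876.7 / (10.0061 × 10⁻⁵) = 458,487,323
N ≈ √458,487,323 ≈ 21,412.3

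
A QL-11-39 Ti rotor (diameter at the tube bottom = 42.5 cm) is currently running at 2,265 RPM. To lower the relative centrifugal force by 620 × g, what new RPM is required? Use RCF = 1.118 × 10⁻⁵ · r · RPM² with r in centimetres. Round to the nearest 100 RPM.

1600 RPM

r = 42.5 / 2 = 21.25 cm
Current RCF = 1.118 × 10⁻⁵ × 21.25 × (2265)² = 1.118 × 10⁻⁵ × 21.25 × 5,130,225 ≈ 1,218.8 × g
Target RCF = 1,218.8 − 620 = 598.8 × g
N² = 598.8 / (23.7575 × 10⁻⁵) = 2,520,467
N ≈ √2,520,467 ≈ 1,587.6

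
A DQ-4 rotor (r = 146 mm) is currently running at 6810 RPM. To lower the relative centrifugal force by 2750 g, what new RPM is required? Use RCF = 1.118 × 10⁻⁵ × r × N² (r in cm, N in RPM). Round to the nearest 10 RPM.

r = 146 mm = 14.6 cm
Current RCF = 1.118 × 10⁻⁵ × 14.6 × (6810)² = 1.118 × 10⁻⁵ × 14.6 × 46,376,100 ≈ 7,569.9 × g
Target RCF = 7,569.9 − 2,750 = 4,819.9 × g
N² = 4,819.9 / (16.3228 × 10⁻⁵) = 29,528,635
N ≈ √29,528,635 ≈ 5,434.0

5430 RPM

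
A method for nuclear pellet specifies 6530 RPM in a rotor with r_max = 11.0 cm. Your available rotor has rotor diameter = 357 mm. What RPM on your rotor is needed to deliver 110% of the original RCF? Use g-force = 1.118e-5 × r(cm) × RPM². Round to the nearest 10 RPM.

≈ 5380 RPM

RCF = 1.118 × 10⁻⁵ × r × N²
RCF_original = 1.118 × 10⁻⁵ × 11 × (6530)² = 1.118 × 10⁻⁵ × 11 × 42,640,900 ≈ 5,244 × g
Target RCF = 1.1 × 5,244 ≈ 5,768.4 × g
Your rotor: r = 357 mm / 2 = 178.5 mm = 17.85 cm
5,768.4 = 1.118 × 10⁻⁵ × 17.85 × N²
N² = 5,768.4 / (19.9563 × 10⁻⁵) = 28,905,158
N ≈ √28,905,158 ≈ 5,376.4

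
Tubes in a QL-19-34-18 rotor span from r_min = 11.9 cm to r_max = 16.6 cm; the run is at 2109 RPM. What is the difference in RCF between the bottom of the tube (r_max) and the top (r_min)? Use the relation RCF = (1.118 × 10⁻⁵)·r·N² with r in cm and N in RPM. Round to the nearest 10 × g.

230 x g

RCF_max = 1.118 × 10⁻⁵ × 16.6 × (2109)² = 1.118 × 10⁻⁵ × 16.6 × 4,447,881 ≈ 825.5 × g
RCF_min = 1.118 × 10⁻⁵ × 11.9 × (2109)² = 1.118 × 10⁻⁵ × 11.9 × 4,447,881 ≈ 591.8 × g
ΔRCF = 825.5 − 591.8 = 233.7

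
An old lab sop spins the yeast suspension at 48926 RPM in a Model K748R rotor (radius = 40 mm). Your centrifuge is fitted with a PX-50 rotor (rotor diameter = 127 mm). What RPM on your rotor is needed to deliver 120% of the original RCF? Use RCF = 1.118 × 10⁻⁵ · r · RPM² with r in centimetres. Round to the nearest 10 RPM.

Original rotor: r = 40 mm = 4.0 cm
RCF_original = 1.118 × 10⁻⁵ × 4 × (48926)² = 1.118 × 10⁻⁵ × 4 × 2,393,753,476 ≈ 107,048.7 × g
Target RCF = 1.2 × 107,048.7 ≈ 128,458.4 × g
Your rotor: r = 127 mm / 2 = 63.5 mm = 6.35 cm
128,458.4 = 1.118 × 10⁻⁵ × 6.35 × N²
N² = 128,458.4 / (7.0993 × 10⁻⁵) = 1,809,451,636
N ≈ √1,809,451,636 ≈ 42,537.6

42540 RPM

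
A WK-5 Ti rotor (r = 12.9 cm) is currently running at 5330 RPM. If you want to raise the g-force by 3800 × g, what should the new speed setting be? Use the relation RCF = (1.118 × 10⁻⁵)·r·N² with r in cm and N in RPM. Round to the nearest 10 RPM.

Current RCF = 1.118 × 10⁻⁵ × 12.9 × (5330)² = 1.118 × 10⁻⁵ × 12.9 × 28,408,900 ≈ 4,097.2 × g
Target RCF = 4,097.2 + 3,800 = 7,897.2 × g
N² = 7,897.2 / (14.4222 × 10⁻⁵) = 54,757,249
N ≈ √54,757,249 ≈ 7,399.8

N₂ ≈ 7400 RPM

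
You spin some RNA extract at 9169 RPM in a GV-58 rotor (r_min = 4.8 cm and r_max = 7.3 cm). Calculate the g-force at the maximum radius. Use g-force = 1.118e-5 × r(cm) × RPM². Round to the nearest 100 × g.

Use r_max = 7.3 cm.
RCF = 1.118 × 10⁻⁵ × r × N²
RCF = 1.118 × 10⁻⁵ × 7.3 × (9169)² = 1.118 × 10⁻⁵ × 7.3 × 84,070,561 ≈ 6,861.3 × g

RCF ≈ 6900 g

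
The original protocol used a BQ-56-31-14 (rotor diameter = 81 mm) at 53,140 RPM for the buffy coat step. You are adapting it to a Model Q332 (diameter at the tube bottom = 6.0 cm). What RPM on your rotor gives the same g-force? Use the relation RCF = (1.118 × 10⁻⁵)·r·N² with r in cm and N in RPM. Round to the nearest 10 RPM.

61740 RPM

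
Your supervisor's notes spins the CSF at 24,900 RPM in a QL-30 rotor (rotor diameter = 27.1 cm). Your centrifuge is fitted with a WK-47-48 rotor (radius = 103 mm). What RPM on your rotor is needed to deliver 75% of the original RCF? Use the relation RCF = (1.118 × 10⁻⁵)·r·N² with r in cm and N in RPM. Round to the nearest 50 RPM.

Original rotor: r = 27.1 / 2 = 13.55 cm
RCF = 1.118 × 10⁻⁵ × r × N²
RCF_original = 1.118 × 10⁻⁵ × 13.55 × (24900)² = 1.118 × 10⁻⁵ × 13.55 × 620,010,000 ≈ 93,924.7 × g
Target RCF = 0.75 × 93,924.7 ≈ 70,443.5 × g
Your rotor: r = 103 mm = 10.3 cm
70,443.5 = 1.118 × 10⁻⁵ × 10.3 × N²
N² = 70,443.5 / (11.5154 × 10⁻⁵) = 611,732,984
N ≈ √611,732,984 ≈ 24,733.2

24750 RPM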